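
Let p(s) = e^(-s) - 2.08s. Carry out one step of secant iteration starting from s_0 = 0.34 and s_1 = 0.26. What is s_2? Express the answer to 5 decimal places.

p(0.34) = 0.0045703, p(0.26) = 0.2302516
s_2 = 0.2600000 − 0.2302516·(0.2600000 − 0.3400000) / (0.2302516 − 0.0045703) = 0.2600000 − (-0.0184201)/(0.2256813) = 0.3416201

0.34162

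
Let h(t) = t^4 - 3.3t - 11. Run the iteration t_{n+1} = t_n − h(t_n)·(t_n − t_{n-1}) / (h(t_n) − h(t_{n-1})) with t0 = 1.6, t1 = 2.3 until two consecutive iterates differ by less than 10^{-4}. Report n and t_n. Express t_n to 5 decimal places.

n = 6, t_n = 2.05333

h(1.6) = -9.7264000, h(2.3) = 9.3941000
t2 = 2.3000000 − 9.3941000·(0.7000000)/(19.1205000) = 1.9560827;  |Δ| = 0.3439173
h(1.9560827) = -2.8148099
t3 = 1.9560827 − (-2.8148099)·(-0.3439173)/(-12.2089099) = 2.0353742;  |Δ| = 0.0792914
h(2.0353742) = -0.5543742
t4 = 2.0353742 − (-0.5543742)·(0.0792914)/(2.2604357) = 2.0548205;  |Δ| = 0.0194463
h(2.0548205) = 0.0468009
t5 = 2.0548205 − 0.0468009·(0.0194463)/(0.6011751) = 2.0533066;  |Δ| = 0.0015139
h(2.0533066) = -0.0006831
t6 = 2.0533066 − (-0.0006831)·(-0.0015139)/(-0.0474839) = 2.0533284;  |Δ| = 0.0000218
|t6 − t5| = 0.0000218 < 10^{-4}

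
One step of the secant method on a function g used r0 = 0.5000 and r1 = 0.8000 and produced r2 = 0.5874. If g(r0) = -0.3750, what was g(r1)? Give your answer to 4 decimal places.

The secant line through (0.5000, -0.3750) and (0.8000, g(r1)) crosses zero at r2 = 0.5874.
So (0.5000, -0.3750), (0.8000, g(r1)), (0.5874, 0) are collinear:
g(r1) = -0.3750 · (0.8000 − 0.5874) / (0.5000 − 0.5874) = -0.3750 · (0.212600)/(-0.087400) = 0.912185

0.9122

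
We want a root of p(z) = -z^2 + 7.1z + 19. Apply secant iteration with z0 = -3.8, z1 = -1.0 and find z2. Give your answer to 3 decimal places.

-1.916

p(-3.8) = -22.42000, p(-1.0) = 10.90000
z2 = -1.00000 − 10.90000·(-1.00000 − (-3.80000)) / (10.90000 − (-22.42000)) = -1.00000 − (30.52000)/(33.32000) = -1.91597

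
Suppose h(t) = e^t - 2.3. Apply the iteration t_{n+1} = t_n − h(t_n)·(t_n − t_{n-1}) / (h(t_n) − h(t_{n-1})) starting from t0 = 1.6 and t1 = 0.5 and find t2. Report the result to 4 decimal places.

h(1.6) = 2.653032, h(0.5) = -0.651279
t2 = 0.500000 − (-0.651279)·(0.500000 − 1.600000) / (-0.651279 − 2.653032) = 0.500000 − (0.716407)/(-3.304311) = 0.716810

0.7168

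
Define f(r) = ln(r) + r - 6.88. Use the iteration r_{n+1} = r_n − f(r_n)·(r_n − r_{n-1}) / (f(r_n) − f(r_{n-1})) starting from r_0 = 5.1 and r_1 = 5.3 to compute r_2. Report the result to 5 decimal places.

f(5.1) = -0.1507595, f(5.3) = 0.0877068
r_2 = 5.3000000 − 0.0877068·(5.3000000 − 5.1000000) / (0.0877068 − (-0.1507595)) = 5.3000000 − (0.0175414)/(0.2384663) = 5.2264409

5.22644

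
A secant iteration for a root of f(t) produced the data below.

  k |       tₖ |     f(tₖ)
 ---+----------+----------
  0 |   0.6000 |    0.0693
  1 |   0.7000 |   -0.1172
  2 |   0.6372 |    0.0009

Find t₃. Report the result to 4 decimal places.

0.6377

t₃ = 0.6372 − 0.0009·(0.6372 − 0.7000) / (0.0009 − (-0.1172))
   = 0.6372 − (-0.000057)/(0.118100) = 0.637679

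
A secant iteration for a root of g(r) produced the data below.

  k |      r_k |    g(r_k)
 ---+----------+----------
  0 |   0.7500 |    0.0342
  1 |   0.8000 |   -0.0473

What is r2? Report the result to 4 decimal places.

0.7710

r2 = 0.8000 − (-0.0473)·(0.8000 − 0.7500) / (-0.0473 − 0.0342)
   = 0.8000 − (-0.002365)/(-0.081500) = 0.770982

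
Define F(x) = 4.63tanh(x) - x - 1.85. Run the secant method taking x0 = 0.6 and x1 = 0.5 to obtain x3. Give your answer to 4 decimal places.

0.5843

F(0.6) = 0.036539, F(0.5) = -0.210398
x2 = 0.500000 − (-0.210398)·(0.500000 − 0.600000) / (-0.210398 − 0.036539) = 0.500000 − (0.021040)/(-0.246937) = 0.585203
F(0.585203) = 0.002199
x3 = 0.585203 − 0.002199·(0.585203 − 0.500000) / (0.002199 − (-0.210398)) = 0.585203 − (0.000187)/(0.212597) = 0.584322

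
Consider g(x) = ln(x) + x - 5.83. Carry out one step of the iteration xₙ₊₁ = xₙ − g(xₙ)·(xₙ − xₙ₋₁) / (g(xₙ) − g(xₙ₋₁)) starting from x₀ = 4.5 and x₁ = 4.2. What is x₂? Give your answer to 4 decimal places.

g(4.5) = 0.174077, g(4.2) = -0.194915
x₂ = 4.200000 − (-0.194915)·(4.200000 − 4.500000) / (-0.194915 − 0.174077) = 4.200000 − (0.058475)/(-0.368993) = 4.358471

4.3585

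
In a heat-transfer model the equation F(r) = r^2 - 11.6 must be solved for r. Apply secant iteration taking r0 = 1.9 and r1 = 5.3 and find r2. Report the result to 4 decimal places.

F(1.9) = -7.990000, F(5.3) = 16.490000
r2 = 5.300000 − 16.490000·(5.300000 − 1.900000) / (16.490000 − (-7.990000)) = 5.300000 − (56.066000)/(24.480000) = 3.009722

3.0097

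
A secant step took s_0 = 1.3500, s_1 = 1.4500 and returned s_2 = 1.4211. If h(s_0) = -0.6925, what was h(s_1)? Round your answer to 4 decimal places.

The secant line through (1.3500, -0.6925) and (1.4500, h(s_1)) crosses zero at s_2 = 1.4211.
So (1.3500, -0.6925), (1.4500, h(s_1)), (1.4211, 0) are collinear:
h(s_1) = -0.6925 · (1.4500 − 1.4211) / (1.3500 − 1.4211) = -0.6925 · (0.028900)/(-0.071100) = 0.281480

0.2815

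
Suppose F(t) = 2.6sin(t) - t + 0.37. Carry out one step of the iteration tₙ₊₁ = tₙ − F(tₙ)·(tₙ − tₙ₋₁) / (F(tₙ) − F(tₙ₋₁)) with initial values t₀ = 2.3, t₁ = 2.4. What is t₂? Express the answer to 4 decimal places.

F(2.3) = 0.008834, F(2.4) = -0.273796
t₂ = 2.400000 − (-0.273796)·(2.400000 − 2.300000) / (-0.273796 − 0.008834) = 2.400000 − (-0.027380)/(-0.282629) = 2.303125

2.3031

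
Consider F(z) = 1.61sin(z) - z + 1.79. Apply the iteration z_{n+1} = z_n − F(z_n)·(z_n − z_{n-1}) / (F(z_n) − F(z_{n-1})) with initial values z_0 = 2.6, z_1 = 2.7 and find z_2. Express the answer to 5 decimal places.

2.60825

F(2.6) = 0.0199572, F(2.7) = -0.2219184
z_2 = 2.7000000 − (-0.2219184)·(2.7000000 − 2.6000000) / (-0.2219184 − 0.0199572) = 2.7000000 − (-0.0221918)/(-0.2418756) = 2.6082510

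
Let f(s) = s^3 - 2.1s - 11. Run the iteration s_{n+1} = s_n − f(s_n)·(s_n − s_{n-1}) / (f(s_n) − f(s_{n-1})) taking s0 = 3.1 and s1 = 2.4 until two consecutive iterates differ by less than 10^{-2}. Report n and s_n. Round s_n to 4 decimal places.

f(3.1) = 12.281000, f(2.4) = -2.216000
s2 = 2.400000 − (-2.216000)·(-0.700000)/(-14.497000) = 2.507001;  |Δ| = 0.107001
f(2.507001) = -0.508058
s3 = 2.507001 − (-0.508058)·(0.107001)/(1.707942) = 2.538831;  |Δ| = 0.031829
f(2.538831) = 0.032903
s4 = 2.538831 − 0.032903·(0.031829)/(0.540960) = 2.536895;  |Δ| = 0.001936
|s4 − s3| = 0.001936 < 10^{-2}

n = 4, s_n = 2.5369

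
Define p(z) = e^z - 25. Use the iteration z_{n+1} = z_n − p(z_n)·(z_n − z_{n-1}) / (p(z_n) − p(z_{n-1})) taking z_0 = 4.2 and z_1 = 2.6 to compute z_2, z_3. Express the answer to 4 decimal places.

p(4.2) = 41.686331, p(2.6) = -11.536262
z_2 = 2.600000 − (-11.536262)·(2.600000 − 4.200000) / (-11.536262 − 41.686331) = 2.600000 − (18.458019)/(-53.222593) = 2.946808
p(2.946808) = -5.954936
z_3 = 2.946808 − (-5.954936)·(2.946808 − 2.600000) / (-5.954936 − (-11.536262)) = 2.946808 − (-2.065219)/(5.581326) = 3.316831

2.9468, 3.3168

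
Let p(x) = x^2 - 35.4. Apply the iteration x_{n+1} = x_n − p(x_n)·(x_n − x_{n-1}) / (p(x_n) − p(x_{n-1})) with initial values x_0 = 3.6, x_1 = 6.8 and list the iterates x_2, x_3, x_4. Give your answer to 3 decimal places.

p(3.6) = -22.44000, p(6.8) = 10.84000
x_2 = 6.80000 − 10.84000·(6.80000 − 3.60000) / (10.84000 − (-22.44000)) = 6.80000 − (34.68800)/(33.28000) = 5.75769
p(5.75769) = -2.24898
x_3 = 5.75769 − (-2.24898)·(5.75769 − 6.80000) / (-2.24898 − 10.84000) = 5.75769 − (2.34413)/(-13.08898) = 5.93678
p(5.93678) = -0.15459
x_4 = 5.93678 − (-0.15459)·(5.93678 − 5.75769) / (-0.15459 − (-2.24898)) = 5.93678 − (-0.02769)/(2.09438) = 5.95000

5.758, 5.937, 5.950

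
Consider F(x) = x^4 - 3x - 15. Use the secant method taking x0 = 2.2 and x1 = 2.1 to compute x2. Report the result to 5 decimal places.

2.15036

F(2.2) = 1.8256000, F(2.1) = -1.8519000
x2 = 2.1000000 − (-1.8519000)·(2.1000000 − 2.2000000) / (-1.8519000 − 1.8256000) = 2.1000000 − (0.1851900)/(-3.6775000) = 2.1503576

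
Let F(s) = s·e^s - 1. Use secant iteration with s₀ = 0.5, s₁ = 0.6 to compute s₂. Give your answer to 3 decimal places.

F(0.5) = -0.17564, F(0.6) = 0.09327
s₂ = 0.60000 − 0.09327·(0.60000 − 0.50000) / (0.09327 − (-0.17564)) = 0.60000 − (0.00933)/(0.26891) = 0.56532

0.565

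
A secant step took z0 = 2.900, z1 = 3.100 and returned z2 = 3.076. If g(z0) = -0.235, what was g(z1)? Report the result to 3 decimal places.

0.032

The secant line through (2.900, -0.235) and (3.100, g(z1)) crosses zero at z2 = 3.076.
So (2.900, -0.235), (3.100, g(z1)), (3.076, 0) are collinear:
g(z1) = -0.235 · (3.100 − 3.076) / (2.900 − 3.076) = -0.235 · (0.02400)/(-0.17600) = 0.03205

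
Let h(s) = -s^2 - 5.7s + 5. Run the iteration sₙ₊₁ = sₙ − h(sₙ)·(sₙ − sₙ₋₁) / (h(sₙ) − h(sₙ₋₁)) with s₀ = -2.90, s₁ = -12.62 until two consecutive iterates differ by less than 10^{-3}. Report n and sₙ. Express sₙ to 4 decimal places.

n = 8, sₙ = -6.4725

h(-2.90) = 13.120000, h(-12.62) = -82.330400
s₂ = -12.620000 − (-82.330400)·(-9.720000)/(-95.450400) = -4.236049;  |Δ| = 8.383951
h(-4.236049) = 11.201369
s₃ = -4.236049 − 11.201369·(8.383951)/(93.531769) = -5.240111;  |Δ| = 1.004062
h(-5.240111) = 7.409868
s₄ = -5.240111 − 7.409868·(-1.004062)/(-3.791500) = -7.202387;  |Δ| = 1.962276
h(-7.202387) = -5.820775
s₅ = -7.202387 − (-5.820775)·(-1.962276)/(-13.230643) = -6.339091;  |Δ| = 0.863296
h(-6.339091) = 0.948745
s₆ = -6.339091 − 0.948745·(0.863296)/(6.769520) = -6.460081;  |Δ| = 0.120991
h(-6.460081) = 0.089812
s₇ = -6.460081 − 0.089812·(-0.120991)/(-0.858933) = -6.472732;  |Δ| = 0.012651
h(-6.472732) = -0.001691
s₈ = -6.472732 − (-0.001691)·(-0.012651)/(-0.091503) = -6.472499;  |Δ| = 0.000234
|s₈ − s₇| = 0.000234 < 10^{-3}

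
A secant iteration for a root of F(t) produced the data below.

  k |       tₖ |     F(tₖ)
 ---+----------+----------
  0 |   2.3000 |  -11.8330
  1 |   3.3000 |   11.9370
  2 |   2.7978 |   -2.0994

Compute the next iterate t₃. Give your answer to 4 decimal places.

2.8729

t₃ = 2.7978 − (-2.0994)·(2.7978 − 3.3000) / (-2.0994 − 11.9370)
   = 2.7978 − (1.054319)/(-14.036400) = 2.872913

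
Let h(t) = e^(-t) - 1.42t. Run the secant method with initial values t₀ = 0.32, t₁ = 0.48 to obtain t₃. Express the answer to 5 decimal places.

0.44933

h(0.32) = 0.2717490, h(0.48) = -0.0628166
t₂ = 0.4800000 − (-0.0628166)·(0.4800000 − 0.3200000) / (-0.0628166 − 0.2717490) = 0.4800000 − (-0.0100507)/(-0.3345656) = 0.4499591
h(0.4499591) = -0.0012877
t₃ = 0.4499591 − (-0.0012877)·(0.4499591 − 0.4800000) / (-0.0012877 − (-0.0628166)) = 0.4499591 − (0.0000387)/(0.0615289) = 0.4493304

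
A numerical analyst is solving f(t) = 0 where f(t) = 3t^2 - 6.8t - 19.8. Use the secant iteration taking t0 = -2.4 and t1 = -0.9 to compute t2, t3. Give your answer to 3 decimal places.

-1.574, -1.691

f(-2.4) = 13.80000, f(-0.9) = -11.25000
t2 = -0.90000 − (-11.25000)·(-0.90000 − (-2.40000)) / (-11.25000 − 13.80000) = -0.90000 − (-16.87500)/(-25.05000) = -1.57365
f(-1.57365) = -1.67001
t3 = -1.57365 − (-1.67001)·(-1.57365 − (-0.90000)) / (-1.67001 − (-11.25000)) = -1.57365 − (1.12501)/(9.57999) = -1.69109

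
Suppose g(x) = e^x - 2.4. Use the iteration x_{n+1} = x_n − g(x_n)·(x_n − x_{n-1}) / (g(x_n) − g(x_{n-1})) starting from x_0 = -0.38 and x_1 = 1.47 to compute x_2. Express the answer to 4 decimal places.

0.4862

g(-0.38) = -1.716139, g(1.47) = 1.949235
x_2 = 1.470000 − 1.949235·(1.470000 − (-0.380000)) / (1.949235 − (-1.716139)) = 1.470000 − (3.606085)/(3.665374) = 0.486175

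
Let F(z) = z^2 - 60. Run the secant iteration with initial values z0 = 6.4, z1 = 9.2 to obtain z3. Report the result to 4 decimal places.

7.7351

F(6.4) = -19.040000, F(9.2) = 24.640000
z2 = 9.200000 − 24.640000·(9.200000 − 6.400000) / (24.640000 − (-19.040000)) = 9.200000 − (68.992000)/(43.680000) = 7.620513
F(7.620513) = -1.927784
z3 = 7.620513 − (-1.927784)·(7.620513 − 9.200000) / (-1.927784 − 24.640000) = 7.620513 − (3.044911)/(-26.567784) = 7.735122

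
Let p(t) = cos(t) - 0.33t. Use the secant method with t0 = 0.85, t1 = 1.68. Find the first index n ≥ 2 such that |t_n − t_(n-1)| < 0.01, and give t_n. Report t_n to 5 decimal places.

n = 4, t_n = 1.17324

p(0.85) = 0.3794831, p(1.68) = -0.6633868
t2 = 1.6800000 − (-0.6633868)·(0.8300000)/(-1.0428699) = 1.1520233;  |Δ| = 0.5279767
p(1.1520233) = 0.0264721
t3 = 1.1520233 − 0.0264721·(-0.5279767)/(0.6898589) = 1.1722835;  |Δ| = 0.0202602
p(1.1722835) = 0.0011946
t4 = 1.1722835 − 0.0011946·(0.0202602)/(-0.0252775) = 1.1732410;  |Δ| = 0.0009575
|t4 − t3| = 0.0009575 < 0.01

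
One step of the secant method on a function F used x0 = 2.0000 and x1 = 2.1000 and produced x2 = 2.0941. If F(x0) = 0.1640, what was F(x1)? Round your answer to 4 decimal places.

-0.0103

The secant line through (2.0000, 0.1640) and (2.1000, F(x1)) crosses zero at x2 = 2.0941.
So (2.0000, 0.1640), (2.1000, F(x1)), (2.0941, 0) are collinear:
F(x1) = 0.1640 · (2.1000 − 2.0941) / (2.0000 − 2.0941) = 0.1640 · (0.005900)/(-0.094100) = -0.010283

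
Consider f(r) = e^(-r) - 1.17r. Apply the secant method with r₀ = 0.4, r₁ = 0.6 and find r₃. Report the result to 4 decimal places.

f(0.4) = 0.202320, f(0.6) = -0.153188
r₂ = 0.600000 − (-0.153188)·(0.600000 − 0.400000) / (-0.153188 − 0.202320) = 0.600000 − (-0.030638)/(-0.355508) = 0.513820
f(0.513820) = -0.002964
r₃ = 0.513820 − (-0.002964)·(0.513820 − 0.600000) / (-0.002964 − (-0.153188)) = 0.513820 − (0.000255)/(0.150225) = 0.512120

0.5121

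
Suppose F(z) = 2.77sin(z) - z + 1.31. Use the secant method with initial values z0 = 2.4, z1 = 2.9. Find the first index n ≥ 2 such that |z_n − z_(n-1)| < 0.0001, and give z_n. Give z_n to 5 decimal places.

n = 5, z_n = 2.64055

F(2.4) = 0.7810330, F(2.9) = -0.9272794
z2 = 2.9000000 − (-0.9272794)·(0.5000000)/(-1.7083124) = 2.6285978;  |Δ| = 0.2714022
F(2.6285978) = 0.0408871
z3 = 2.6285978 − 0.0408871·(-0.2714022)/(0.9681664) = 2.6400595;  |Δ| = 0.0114617
F(2.6400595) = 0.0016745
z4 = 2.6400595 − 0.0016745·(0.0114617)/(-0.0392125) = 2.6405490;  |Δ| = 0.0004895
F(2.6405490) = -0.0000039
z5 = 2.6405490 − (-0.0000039)·(0.0004895)/(-0.0016784) = 2.6405478;  |Δ| = 0.0000011
|z5 − z4| = 0.0000011 < 0.0001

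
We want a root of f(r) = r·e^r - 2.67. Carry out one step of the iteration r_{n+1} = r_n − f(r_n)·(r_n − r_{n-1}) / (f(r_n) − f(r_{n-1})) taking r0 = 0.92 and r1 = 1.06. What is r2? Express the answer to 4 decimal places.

f(0.92) = -0.361453, f(1.06) = 0.389553
r2 = 1.060000 − 0.389553·(1.060000 − 0.920000) / (0.389553 − (-0.361453)) = 1.060000 − (0.054537)/(0.751006) = 0.987381

0.9874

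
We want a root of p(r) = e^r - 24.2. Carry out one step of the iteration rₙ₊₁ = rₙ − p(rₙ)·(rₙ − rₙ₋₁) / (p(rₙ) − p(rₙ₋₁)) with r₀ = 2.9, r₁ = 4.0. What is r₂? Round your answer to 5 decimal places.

p(2.9) = -6.0258546, p(4.0) = 30.3981500
r₂ = 4.0000000 − 30.3981500·(4.0000000 − 2.9000000) / (30.3981500 − (-6.0258546)) = 4.0000000 − (33.4379650)/(36.4240047) = 3.0819800

3.08198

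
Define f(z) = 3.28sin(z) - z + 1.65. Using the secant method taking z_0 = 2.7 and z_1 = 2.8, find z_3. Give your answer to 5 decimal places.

2.78745

f(2.7) = 0.3518060, f(2.8) = -0.0512389
z_2 = 2.8000000 − (-0.0512389)·(2.8000000 − 2.7000000) / (-0.0512389 − 0.3518060) = 2.8000000 − (-0.0051239)/(-0.4030449) = 2.7872871
f(2.7872871) = 0.0006734
z_3 = 2.7872871 − 0.0006734·(2.7872871 − 2.8000000) / (0.0006734 − (-0.0512389)) = 2.7872871 − (-0.0000086)/(0.0519123) = 2.7874520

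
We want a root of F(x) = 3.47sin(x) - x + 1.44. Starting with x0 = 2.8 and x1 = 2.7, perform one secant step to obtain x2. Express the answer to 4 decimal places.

F(2.8) = -0.197591, F(2.7) = 0.223008
x2 = 2.700000 − 0.223008·(2.700000 − 2.800000) / (0.223008 − (-0.197591)) = 2.700000 − (-0.022301)/(0.420599) = 2.753022

2.7530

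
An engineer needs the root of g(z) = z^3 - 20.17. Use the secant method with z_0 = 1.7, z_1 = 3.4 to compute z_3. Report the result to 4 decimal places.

2.6620

g(1.7) = -15.257000, g(3.4) = 19.134000
z_2 = 3.400000 − 19.134000·(3.400000 − 1.700000) / (19.134000 − (-15.257000)) = 3.400000 − (32.527800)/(34.391000) = 2.454177
g(2.454177) = -5.388530
z_3 = 2.454177 − (-5.388530)·(2.454177 − 3.400000) / (-5.388530 − 19.134000) = 2.454177 − (5.096596)/(-24.522530) = 2.662010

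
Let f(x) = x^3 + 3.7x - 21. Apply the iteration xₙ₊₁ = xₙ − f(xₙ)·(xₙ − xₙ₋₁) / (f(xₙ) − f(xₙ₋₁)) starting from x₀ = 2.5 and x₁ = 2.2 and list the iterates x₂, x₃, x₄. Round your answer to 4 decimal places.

2.3090, 2.3167, 2.3164

f(2.5) = 3.875000, f(2.2) = -2.212000
x₂ = 2.200000 − (-2.212000)·(2.200000 − 2.500000) / (-2.212000 − 3.875000) = 2.200000 − (0.663600)/(-6.087000) = 2.309019
f(2.309019) = -0.145932
x₃ = 2.309019 − (-0.145932)·(2.309019 − 2.200000) / (-0.145932 − (-2.212000)) = 2.309019 − (-0.015909)/(2.066068) = 2.316720
f(2.316720) = 0.006135
x₄ = 2.316720 − 0.006135·(2.316720 − 2.309019) / (0.006135 − (-0.145932)) = 2.316720 − (0.000047)/(0.152067) = 2.316409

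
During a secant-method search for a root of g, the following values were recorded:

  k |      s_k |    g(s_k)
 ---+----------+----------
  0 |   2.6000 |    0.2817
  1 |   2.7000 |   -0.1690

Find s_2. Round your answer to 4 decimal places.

2.6625

s_2 = 2.7000 − (-0.1690)·(2.7000 − 2.6000) / (-0.1690 − 0.2817)
   = 2.7000 − (-0.016900)/(-0.450700) = 2.662503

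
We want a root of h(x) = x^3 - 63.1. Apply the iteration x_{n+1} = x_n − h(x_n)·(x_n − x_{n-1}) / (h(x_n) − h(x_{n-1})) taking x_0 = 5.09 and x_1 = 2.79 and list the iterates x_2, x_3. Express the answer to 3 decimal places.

3.654, 4.111

h(5.09) = 68.77223, h(2.79) = -41.38236
x_2 = 2.79000 − (-41.38236)·(2.79000 − 5.09000) / (-41.38236 − 68.77223) = 2.79000 − (95.17943)/(-110.15459) = 3.65405
h(3.65405) = -14.31070
x_3 = 3.65405 − (-14.31070)·(3.65405 − 2.79000) / (-14.31070 − (-41.38236)) = 3.65405 − (-12.36520)/(27.07166) = 4.11081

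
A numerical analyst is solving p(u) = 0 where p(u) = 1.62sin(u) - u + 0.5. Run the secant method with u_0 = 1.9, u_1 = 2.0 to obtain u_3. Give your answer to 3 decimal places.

p(1.9) = 0.13301, p(2.0) = -0.02694
u_2 = 2.00000 − (-0.02694)·(2.00000 − 1.90000) / (-0.02694 − 0.13301) = 2.00000 − (-0.00269)/(-0.15994) = 1.98316
p(1.98316) = 0.00105
u_3 = 1.98316 − 0.00105·(1.98316 − 2.00000) / (0.00105 − (-0.02694)) = 1.98316 − (-0.00002)/(0.02799) = 1.98379

1.984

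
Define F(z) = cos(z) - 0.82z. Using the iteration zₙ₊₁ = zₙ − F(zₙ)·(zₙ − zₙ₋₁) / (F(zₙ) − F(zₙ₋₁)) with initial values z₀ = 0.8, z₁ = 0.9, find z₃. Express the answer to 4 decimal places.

F(0.8) = 0.040707, F(0.9) = -0.116390
z₂ = 0.900000 − (-0.116390)·(0.900000 − 0.800000) / (-0.116390 − 0.040707) = 0.900000 − (-0.011639)/(-0.157097) = 0.825912
F(0.825912) = 0.000639
z₃ = 0.825912 − 0.000639·(0.825912 − 0.900000) / (0.000639 − (-0.116390)) = 0.825912 − (-0.000047)/(0.117029) = 0.826316

0.8263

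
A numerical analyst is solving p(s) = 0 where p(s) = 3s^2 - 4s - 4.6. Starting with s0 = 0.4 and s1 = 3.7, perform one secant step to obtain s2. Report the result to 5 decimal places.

p(0.4) = -5.7200000, p(3.7) = 21.6700000
s2 = 3.7000000 − 21.6700000·(3.7000000 − 0.4000000) / (21.6700000 − (-5.7200000)) = 3.7000000 − (71.5110000)/(27.3900000) = 1.0891566

1.08916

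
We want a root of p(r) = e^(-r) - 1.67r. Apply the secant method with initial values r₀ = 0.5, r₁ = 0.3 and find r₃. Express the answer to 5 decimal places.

p(0.5) = -0.2284693, p(0.3) = 0.2398182
r₂ = 0.3000000 − 0.2398182·(0.3000000 − 0.5000000) / (0.2398182 − (-0.2284693)) = 0.3000000 − (-0.0479636)/(0.4682876) = 0.4024235
p(0.4024235) = -0.0033497
r₃ = 0.4024235 − (-0.0033497)·(0.4024235 − 0.3000000) / (-0.0033497 − 0.2398182) = 0.4024235 − (-0.0003431)/(-0.2431679) = 0.4010126

0.40101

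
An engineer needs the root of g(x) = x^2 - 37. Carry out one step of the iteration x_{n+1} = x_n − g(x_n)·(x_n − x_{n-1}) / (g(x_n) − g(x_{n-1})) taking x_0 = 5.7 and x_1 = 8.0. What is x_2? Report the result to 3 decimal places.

6.029

g(5.7) = -4.51000, g(8.0) = 27.00000
x_2 = 8.00000 − 27.00000·(8.00000 − 5.70000) / (27.00000 − (-4.51000)) = 8.00000 − (62.10000)/(31.51000) = 6.02920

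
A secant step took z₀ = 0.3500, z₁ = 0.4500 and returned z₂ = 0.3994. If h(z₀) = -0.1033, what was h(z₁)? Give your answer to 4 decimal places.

The secant line through (0.3500, -0.1033) and (0.4500, h(z₁)) crosses zero at z₂ = 0.3994.
So (0.3500, -0.1033), (0.4500, h(z₁)), (0.3994, 0) are collinear:
h(z₁) = -0.1033 · (0.4500 − 0.3994) / (0.3500 − 0.3994) = -0.1033 · (0.050600)/(-0.049400) = 0.105809

0.1058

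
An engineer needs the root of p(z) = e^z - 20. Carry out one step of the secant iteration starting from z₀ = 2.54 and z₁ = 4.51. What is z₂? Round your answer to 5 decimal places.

p(2.54) = -7.3203290, p(4.51) = 70.9218185
z₂ = 4.5100000 − 70.9218185·(4.5100000 − 2.5400000) / (70.9218185 − (-7.3203290)) = 4.5100000 − (139.7159825)/(78.2421475) = 2.7243130

2.72431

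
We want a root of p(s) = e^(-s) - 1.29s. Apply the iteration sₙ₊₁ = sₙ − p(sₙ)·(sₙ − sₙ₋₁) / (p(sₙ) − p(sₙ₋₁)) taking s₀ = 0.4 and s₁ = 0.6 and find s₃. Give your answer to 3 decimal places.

0.480

p(0.4) = 0.15432, p(0.6) = -0.22519
s₂ = 0.60000 − (-0.22519)·(0.60000 − 0.40000) / (-0.22519 − 0.15432) = 0.60000 − (-0.04504)/(-0.37951) = 0.48133
p(0.48133) = -0.00295
s₃ = 0.48133 − (-0.00295)·(0.48133 − 0.60000) / (-0.00295 − (-0.22519)) = 0.48133 − (0.00035)/(0.22224) = 0.47975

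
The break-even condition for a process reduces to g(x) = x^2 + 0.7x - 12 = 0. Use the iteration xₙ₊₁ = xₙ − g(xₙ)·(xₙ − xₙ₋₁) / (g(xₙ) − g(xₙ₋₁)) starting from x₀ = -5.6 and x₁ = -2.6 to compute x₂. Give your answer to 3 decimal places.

g(-5.6) = 15.44000, g(-2.6) = -7.06000
x₂ = -2.60000 − (-7.06000)·(-2.60000 − (-5.60000)) / (-7.06000 − 15.44000) = -2.60000 − (-21.18000)/(-22.50000) = -3.54133

-3.541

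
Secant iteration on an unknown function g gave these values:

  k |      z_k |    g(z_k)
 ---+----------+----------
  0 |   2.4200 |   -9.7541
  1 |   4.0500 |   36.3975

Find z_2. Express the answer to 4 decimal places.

z_2 = 4.0500 − 36.3975·(4.0500 − 2.4200) / (36.3975 − (-9.7541))
   = 4.0500 − (59.327925)/(46.151600) = 2.764499

2.7645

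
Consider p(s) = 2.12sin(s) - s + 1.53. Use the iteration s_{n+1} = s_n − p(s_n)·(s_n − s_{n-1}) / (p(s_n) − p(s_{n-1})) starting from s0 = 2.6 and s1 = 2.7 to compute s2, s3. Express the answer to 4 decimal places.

2.6080, 2.6081

p(2.6) = 0.022863, p(2.7) = -0.263955
s2 = 2.700000 − (-0.263955)·(2.700000 − 2.600000) / (-0.263955 − 0.022863) = 2.700000 − (-0.026395)/(-0.286818) = 2.607971
p(2.607971) = 0.000377
s3 = 2.607971 − 0.000377·(2.607971 − 2.700000) / (0.000377 − (-0.263955)) = 2.607971 − (-0.000035)/(0.264331) = 2.608102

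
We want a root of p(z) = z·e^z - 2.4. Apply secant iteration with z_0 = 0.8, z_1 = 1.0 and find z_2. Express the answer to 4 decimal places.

p(0.8) = -0.619567, p(1.0) = 0.318282
z_2 = 1.000000 − 0.318282·(1.000000 − 0.800000) / (0.318282 − (-0.619567)) = 1.000000 − (0.063656)/(0.937849) = 0.932125

0.9321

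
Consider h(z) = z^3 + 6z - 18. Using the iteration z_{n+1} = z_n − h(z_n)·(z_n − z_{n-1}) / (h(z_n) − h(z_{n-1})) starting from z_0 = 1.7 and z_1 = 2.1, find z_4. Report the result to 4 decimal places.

1.8845

h(1.7) = -2.887000, h(2.1) = 3.861000
z_2 = 2.100000 − 3.861000·(2.100000 − 1.700000) / (3.861000 − (-2.887000)) = 2.100000 − (1.544400)/(6.748000) = 1.871132
h(1.871132) = -0.222119
z_3 = 1.871132 − (-0.222119)·(1.871132 − 2.100000) / (-0.222119 − 3.861000) = 1.871132 − (0.050836)/(-4.083119) = 1.883582
h(1.883582) = -0.015775
z_4 = 1.883582 − (-0.015775)·(1.883582 − 1.871132) / (-0.015775 − (-0.222119)) = 1.883582 − (-0.000196)/(0.206344) = 1.884534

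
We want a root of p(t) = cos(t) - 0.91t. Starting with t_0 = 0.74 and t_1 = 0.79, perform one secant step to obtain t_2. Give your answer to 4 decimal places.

0.7806

p(0.74) = 0.065069, p(0.79) = -0.015055
t_2 = 0.790000 − (-0.015055)·(0.790000 − 0.740000) / (-0.015055 − 0.065069) = 0.790000 − (-0.000753)/(-0.080123) = 0.780605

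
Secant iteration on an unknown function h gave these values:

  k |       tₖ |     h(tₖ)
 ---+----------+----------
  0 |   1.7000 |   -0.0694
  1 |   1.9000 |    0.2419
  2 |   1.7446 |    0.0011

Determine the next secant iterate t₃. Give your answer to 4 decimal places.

1.7439

t₃ = 1.7446 − 0.0011·(1.7446 − 1.9000) / (0.0011 − 0.2419)
   = 1.7446 − (-0.000171)/(-0.240800) = 1.743890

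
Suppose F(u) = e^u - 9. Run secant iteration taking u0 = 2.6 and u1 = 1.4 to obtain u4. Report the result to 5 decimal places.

2.19066

F(2.6) = 4.4637380, F(1.4) = -4.9448000
u2 = 1.4000000 − (-4.9448000)·(1.4000000 − 2.6000000) / (-4.9448000 − 4.4637380) = 1.4000000 − (5.9337600)/(-9.4085381) = 2.0306782
F(2.0306782) = -1.3807479
u3 = 2.0306782 − (-1.3807479)·(2.0306782 − 1.4000000) / (-1.3807479 − (-4.9448000)) = 2.0306782 − (-0.8708076)/(3.5640522) = 2.2750090
F(2.2750090) = 0.7280065
u4 = 2.2750090 − 0.7280065·(2.2750090 − 2.0306782) / (0.7280065 − (-1.3807479)) = 2.2750090 − (0.1778744)/(2.1087543) = 2.1906585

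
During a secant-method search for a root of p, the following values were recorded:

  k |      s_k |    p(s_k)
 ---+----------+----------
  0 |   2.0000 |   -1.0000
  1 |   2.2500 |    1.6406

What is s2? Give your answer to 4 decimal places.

s2 = 2.2500 − 1.6406·(2.2500 − 2.0000) / (1.6406 − (-1.0000))
   = 2.2500 − (0.410150)/(2.640600) = 2.094675

2.0947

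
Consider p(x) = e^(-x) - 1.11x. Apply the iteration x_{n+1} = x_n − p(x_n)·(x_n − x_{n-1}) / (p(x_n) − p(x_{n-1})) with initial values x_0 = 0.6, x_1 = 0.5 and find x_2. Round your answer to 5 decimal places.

0.53054

p(0.6) = -0.1171884, p(0.5) = 0.0515307
x_2 = 0.5000000 − 0.0515307·(0.5000000 − 0.6000000) / (0.0515307 − (-0.1171884)) = 0.5000000 − (-0.0051531)/(0.1687190) = 0.5305423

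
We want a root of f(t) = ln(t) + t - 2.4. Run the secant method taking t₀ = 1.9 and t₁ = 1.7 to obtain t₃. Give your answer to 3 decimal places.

1.808

f(1.9) = 0.14185, f(1.7) = -0.16937
t₂ = 1.70000 − (-0.16937)·(1.70000 − 1.90000) / (-0.16937 − 0.14185) = 1.70000 − (0.03387)/(-0.31123) = 1.80884
f(1.80884) = 0.00153
t₃ = 1.80884 − 0.00153·(1.80884 − 1.70000) / (0.00153 − (-0.16937)) = 1.80884 − (0.00017)/(0.17090) = 1.80787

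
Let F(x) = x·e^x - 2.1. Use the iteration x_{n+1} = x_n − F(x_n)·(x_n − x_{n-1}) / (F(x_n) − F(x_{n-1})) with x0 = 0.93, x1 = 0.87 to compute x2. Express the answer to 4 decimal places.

F(0.93) = 0.257094, F(0.87) = -0.023388
x2 = 0.870000 − (-0.023388)·(0.870000 − 0.930000) / (-0.023388 − 0.257094) = 0.870000 − (0.001403)/(-0.280481) = 0.875003

0.8750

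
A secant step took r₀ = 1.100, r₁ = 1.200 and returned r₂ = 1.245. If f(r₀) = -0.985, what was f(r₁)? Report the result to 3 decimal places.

-0.306

The secant line through (1.100, -0.985) and (1.200, f(r₁)) crosses zero at r₂ = 1.245.
So (1.100, -0.985), (1.200, f(r₁)), (1.245, 0) are collinear:
f(r₁) = -0.985 · (1.200 − 1.245) / (1.100 − 1.245) = -0.985 · (-0.04500)/(-0.14500) = -0.30569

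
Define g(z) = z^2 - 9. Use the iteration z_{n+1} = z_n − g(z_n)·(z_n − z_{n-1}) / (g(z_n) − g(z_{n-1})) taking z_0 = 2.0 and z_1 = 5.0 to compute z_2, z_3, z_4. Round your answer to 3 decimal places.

g(2.0) = -5.00000, g(5.0) = 16.00000
z_2 = 5.00000 − 16.00000·(5.00000 − 2.00000) / (16.00000 − (-5.00000)) = 5.00000 − (48.00000)/(21.00000) = 2.71429
g(2.71429) = -1.63265
z_3 = 2.71429 − (-1.63265)·(2.71429 − 5.00000) / (-1.63265 − 16.00000) = 2.71429 − (3.73178)/(-17.63265) = 2.92593
g(2.92593) = -0.43896
z_4 = 2.92593 − (-0.43896)·(2.92593 − 2.71429) / (-0.43896 − (-1.63265)) = 2.92593 − (-0.09290)/(1.19370) = 3.00375

2.714, 2.926, 3.004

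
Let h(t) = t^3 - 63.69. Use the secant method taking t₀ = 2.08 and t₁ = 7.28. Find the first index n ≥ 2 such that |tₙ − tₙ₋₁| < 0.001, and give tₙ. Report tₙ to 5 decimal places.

n = 8, tₙ = 3.99353

h(2.08) = -54.6910880, h(7.28) = 322.1383520
t₂ = 7.2800000 − 322.1383520·(5.2000000)/(376.8294400) = 2.8347013;  |Δ| = 4.4452987
h(2.8347013) = -40.9116692
t₃ = 2.8347013 − (-40.9116692)·(-4.4452987)/(-363.0500212) = 3.3356366;  |Δ| = 0.5009354
h(3.3356366) = -26.5761335
t₄ = 3.3356366 − (-26.5761335)·(0.5009354)/(14.3355357) = 4.2643026;  |Δ| = 0.9286660
h(4.2643026) = 13.8532605
t₅ = 4.2643026 − 13.8532605·(0.9286660)/(40.4293940) = 3.9460923;  |Δ| = 0.3182104
h(3.9460923) = -2.2428549
t₆ = 3.9460923 − (-2.2428549)·(-0.3182104)/(-16.0961154) = 3.9904321;  |Δ| = 0.0443399
h(3.9904321) = -0.1481593
t₇ = 3.9904321 − (-0.1481593)·(0.0443399)/(2.0946956) = 3.9935683;  |Δ| = 0.0031362
h(3.9935683) = 0.0017763
t₈ = 3.9935683 − 0.0017763·(0.0031362)/(0.1499356) = 3.9935312;  |Δ| = 0.0000372
|t₈ − t₇| = 0.0000372 < 0.001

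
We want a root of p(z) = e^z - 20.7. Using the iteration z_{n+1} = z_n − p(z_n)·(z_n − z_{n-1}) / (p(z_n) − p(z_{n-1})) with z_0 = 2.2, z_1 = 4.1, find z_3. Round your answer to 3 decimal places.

2.847

p(2.2) = -11.67499, p(4.1) = 39.64029
z_2 = 4.10000 − 39.64029·(4.10000 − 2.20000) / (39.64029 − (-11.67499)) = 4.10000 − (75.31655)/(51.31527) = 2.63228
p(2.63228) = -6.79459
z_3 = 2.63228 − (-6.79459)·(2.63228 − 4.10000) / (-6.79459 − 39.64029) = 2.63228 − (9.97256)/(-46.43487) = 2.84704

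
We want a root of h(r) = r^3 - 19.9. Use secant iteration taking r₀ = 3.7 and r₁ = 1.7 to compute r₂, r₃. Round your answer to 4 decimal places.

2.3553, 2.9046

h(3.7) = 30.753000, h(1.7) = -14.987000
r₂ = 1.700000 − (-14.987000)·(1.700000 − 3.700000) / (-14.987000 − 30.753000) = 1.700000 − (29.974000)/(-45.740000) = 2.355313
h(2.355313) = -6.833909
r₃ = 2.355313 − (-6.833909)·(2.355313 − 1.700000) / (-6.833909 − (-14.987000)) = 2.355313 − (-4.478347)/(8.153091) = 2.904595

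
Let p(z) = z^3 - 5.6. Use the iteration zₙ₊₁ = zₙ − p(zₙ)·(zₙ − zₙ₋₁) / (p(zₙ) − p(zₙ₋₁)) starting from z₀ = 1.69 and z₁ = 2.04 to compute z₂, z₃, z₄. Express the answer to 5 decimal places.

1.76388, 1.77419, 1.77582

p(1.69) = -0.7731910, p(2.04) = 2.8896640
z₂ = 2.0400000 − 2.8896640·(2.0400000 − 1.6900000) / (2.8896640 − (-0.7731910)) = 2.0400000 − (1.0113824)/(3.6628550) = 1.7638814
p(1.7638814) = -0.1120753
z₃ = 1.7638814 − (-0.1120753)·(1.7638814 − 2.0400000) / (-0.1120753 − 2.8896640) = 1.7638814 − (0.0309461)/(-3.0017393) = 1.7741908
p(1.7741908) = -0.0152858
z₄ = 1.7741908 − (-0.0152858)·(1.7741908 − 1.7638814) / (-0.0152858 − (-0.1120753)) = 1.7741908 − (-0.0001576)/(0.0967896) = 1.7758189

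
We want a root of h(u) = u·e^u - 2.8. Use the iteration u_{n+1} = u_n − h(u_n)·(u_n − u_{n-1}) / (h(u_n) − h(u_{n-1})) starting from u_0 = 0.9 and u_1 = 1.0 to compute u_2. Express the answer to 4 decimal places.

1.0162

h(0.9) = -0.586357, h(1.0) = -0.081718
u_2 = 1.000000 − (-0.081718)·(1.000000 − 0.900000) / (-0.081718 − (-0.586357)) = 1.000000 − (-0.008172)/(0.504639) = 1.016193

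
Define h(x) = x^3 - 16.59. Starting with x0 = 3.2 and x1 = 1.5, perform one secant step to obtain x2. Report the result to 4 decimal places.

h(3.2) = 16.178000, h(1.5) = -13.215000
x2 = 1.500000 − (-13.215000)·(1.500000 − 3.200000) / (-13.215000 − 16.178000) = 1.500000 − (22.465500)/(-29.393000) = 2.264315

2.2643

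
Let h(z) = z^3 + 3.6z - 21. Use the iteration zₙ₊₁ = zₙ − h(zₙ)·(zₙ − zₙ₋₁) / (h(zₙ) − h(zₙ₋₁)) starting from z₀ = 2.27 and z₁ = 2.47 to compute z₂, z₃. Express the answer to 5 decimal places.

h(2.27) = -1.1309170, h(2.47) = 2.9612230
z₂ = 2.4700000 − 2.9612230·(2.4700000 − 2.2700000) / (2.9612230 − (-1.1309170)) = 2.4700000 − (0.5922446)/(4.0921400) = 2.3252726
h(2.3252726) = -0.0565184
z₃ = 2.3252726 − (-0.0565184)·(2.3252726 − 2.4700000) / (-0.0565184 − 2.9612230) = 2.3252726 − (0.0081798)/(-3.0177414) = 2.3279832

2.32527, 2.32798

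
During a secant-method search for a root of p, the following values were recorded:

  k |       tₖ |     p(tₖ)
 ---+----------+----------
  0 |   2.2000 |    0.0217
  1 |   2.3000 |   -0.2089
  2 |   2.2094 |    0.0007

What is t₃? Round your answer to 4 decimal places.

2.2097

t₃ = 2.2094 − 0.0007·(2.2094 − 2.3000) / (0.0007 − (-0.2089))
   = 2.2094 − (-0.000063)/(0.209600) = 2.209703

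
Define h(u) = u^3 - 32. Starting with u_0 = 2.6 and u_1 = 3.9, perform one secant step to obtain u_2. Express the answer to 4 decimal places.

h(2.6) = -14.424000, h(3.9) = 27.319000
u_2 = 3.900000 − 27.319000·(3.900000 − 2.600000) / (27.319000 − (-14.424000)) = 3.900000 − (35.514700)/(41.743000) = 3.049206

3.0492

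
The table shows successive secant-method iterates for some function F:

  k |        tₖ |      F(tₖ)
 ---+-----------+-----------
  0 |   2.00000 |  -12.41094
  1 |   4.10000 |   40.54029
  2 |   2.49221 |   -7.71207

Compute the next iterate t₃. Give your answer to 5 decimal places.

t₃ = 2.49221 − (-7.71207)·(2.49221 − 4.10000) / (-7.71207 − 40.54029)
   = 2.49221 − (12.3993890)/(-48.2523600) = 2.7491796

2.74918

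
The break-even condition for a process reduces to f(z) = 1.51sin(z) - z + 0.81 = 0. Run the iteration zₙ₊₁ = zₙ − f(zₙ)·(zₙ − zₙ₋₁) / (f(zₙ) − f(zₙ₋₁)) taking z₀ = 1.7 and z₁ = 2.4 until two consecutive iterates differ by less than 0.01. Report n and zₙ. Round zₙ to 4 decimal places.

f(1.7) = 0.607414, f(2.4) = -0.570051
z₂ = 2.400000 − (-0.570051)·(0.700000)/(-1.177464) = 2.061106;  |Δ| = 0.338894
f(2.061106) = 0.080996
z₃ = 2.061106 − 0.080996·(-0.338894)/(0.651047) = 2.103268;  |Δ| = 0.042161
f(2.103268) = 0.007681
z₄ = 2.103268 − 0.007681·(0.042161)/(-0.073316) = 2.107684;  |Δ| = 0.004417
|z₄ − z₃| = 0.004417 < 0.01

n = 4, zₙ = 2.1077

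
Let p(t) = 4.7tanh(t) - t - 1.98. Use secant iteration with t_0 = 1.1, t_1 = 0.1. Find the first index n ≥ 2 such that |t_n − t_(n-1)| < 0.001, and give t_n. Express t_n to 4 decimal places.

n = 6, t_n = 0.6243

p(1.1) = 0.682345, p(0.1) = -1.611560
t_2 = 0.100000 − (-1.611560)·(-1.000000)/(-2.293906) = 0.802540;  |Δ| = 0.702540
p(0.802540) = 0.345095
t_3 = 0.802540 − 0.345095·(0.702540)/(1.956656) = 0.678633;  |Δ| = 0.123907
p(0.678633) = 0.117328
t_4 = 0.678633 − 0.117328·(-0.123907)/(-0.227768) = 0.614806;  |Δ| = 0.063827
p(0.614806) = -0.021550
t_5 = 0.614806 − (-0.021550)·(-0.063827)/(-0.138878) = 0.624710;  |Δ| = 0.009904
p(0.624710) = 0.000965
t_6 = 0.624710 − 0.000965·(0.009904)/(0.022515) = 0.624286;  |Δ| = 0.000425
|t_6 − t_5| = 0.000425 < 0.001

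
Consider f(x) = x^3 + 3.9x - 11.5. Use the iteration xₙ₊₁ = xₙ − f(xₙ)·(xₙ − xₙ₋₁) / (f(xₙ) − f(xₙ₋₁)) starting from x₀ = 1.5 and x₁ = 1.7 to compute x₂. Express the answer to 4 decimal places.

f(1.5) = -2.275000, f(1.7) = 0.043000
x₂ = 1.700000 − 0.043000·(1.700000 − 1.500000) / (0.043000 − (-2.275000)) = 1.700000 − (0.008600)/(2.318000) = 1.696290

1.6963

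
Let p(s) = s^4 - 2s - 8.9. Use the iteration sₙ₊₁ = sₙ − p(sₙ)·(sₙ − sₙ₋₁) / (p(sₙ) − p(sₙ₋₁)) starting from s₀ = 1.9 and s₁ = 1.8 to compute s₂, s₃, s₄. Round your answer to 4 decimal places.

p(1.9) = 0.332100, p(1.8) = -2.002400
s₂ = 1.800000 − (-2.002400)·(1.800000 − 1.900000) / (-2.002400 − 0.332100) = 1.800000 − (0.200240)/(-2.334500) = 1.885774
p(1.885774) = -0.025384
s₃ = 1.885774 − (-0.025384)·(1.885774 − 1.800000) / (-0.025384 − (-2.002400)) = 1.885774 − (-0.002177)/(1.977016) = 1.886876
p(1.886876) = 0.001981
s₄ = 1.886876 − 0.001981·(1.886876 − 1.885774) / (0.001981 − (-0.025384)) = 1.886876 − (0.000002)/(0.027366) = 1.886796

1.8858, 1.8869, 1.8868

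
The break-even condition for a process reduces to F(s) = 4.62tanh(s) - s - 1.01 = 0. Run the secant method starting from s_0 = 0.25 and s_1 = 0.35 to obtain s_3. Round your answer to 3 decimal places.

0.289

F(0.25) = -0.12848, F(0.35) = 0.19406
s_2 = 0.35000 − 0.19406·(0.35000 − 0.25000) / (0.19406 − (-0.12848)) = 0.35000 − (0.01941)/(0.32253) = 0.28983
F(0.28983) = 0.00292
s_3 = 0.28983 − 0.00292·(0.28983 − 0.35000) / (0.00292 − 0.19406) = 0.28983 − (-0.00018)/(-0.19113) = 0.28891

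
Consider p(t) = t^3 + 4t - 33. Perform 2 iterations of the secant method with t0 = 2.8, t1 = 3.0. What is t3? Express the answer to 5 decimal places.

2.79449

p(2.8) = 0.1520000, p(3.0) = 6.0000000
t2 = 3.0000000 − 6.0000000·(3.0000000 − 2.8000000) / (6.0000000 − 0.1520000) = 3.0000000 − (1.2000000)/(5.8480000) = 2.7948016
p(2.7948016) = 0.0091680
t3 = 2.7948016 − 0.0091680·(2.7948016 − 3.0000000) / (0.0091680 − 6.0000000) = 2.7948016 − (-0.0018813)/(-5.9908320) = 2.7944876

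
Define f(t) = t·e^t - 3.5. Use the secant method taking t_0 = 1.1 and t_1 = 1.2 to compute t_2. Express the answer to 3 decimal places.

1.129

f(1.1) = -0.19542, f(1.2) = 0.48414
t_2 = 1.20000 − 0.48414·(1.20000 − 1.10000) / (0.48414 − (-0.19542)) = 1.20000 − (0.04841)/(0.67956) = 1.12876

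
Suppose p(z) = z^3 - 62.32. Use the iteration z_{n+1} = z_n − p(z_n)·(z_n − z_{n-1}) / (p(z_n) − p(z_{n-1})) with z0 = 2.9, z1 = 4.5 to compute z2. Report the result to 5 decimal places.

3.80940

p(2.9) = -37.9310000, p(4.5) = 28.8050000
z2 = 4.5000000 − 28.8050000·(4.5000000 − 2.9000000) / (28.8050000 − (-37.9310000)) = 4.5000000 − (46.0880000)/(66.7360000) = 3.8093982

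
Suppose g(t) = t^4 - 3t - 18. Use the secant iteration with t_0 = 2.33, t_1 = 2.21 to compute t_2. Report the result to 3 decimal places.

2.228

g(2.33) = 4.48296, g(2.21) = -0.77557
t_2 = 2.21000 − (-0.77557)·(2.21000 − 2.33000) / (-0.77557 − 4.48296) = 2.21000 − (0.09307)/(-5.25852) = 2.22770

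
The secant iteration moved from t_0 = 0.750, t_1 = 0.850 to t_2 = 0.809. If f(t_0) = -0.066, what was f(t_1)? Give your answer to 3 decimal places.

The secant line through (0.750, -0.066) and (0.850, f(t_1)) crosses zero at t_2 = 0.809.
So (0.750, -0.066), (0.850, f(t_1)), (0.809, 0) are collinear:
f(t_1) = -0.066 · (0.850 − 0.809) / (0.750 − 0.809) = -0.066 · (0.04100)/(-0.05900) = 0.04586

0.046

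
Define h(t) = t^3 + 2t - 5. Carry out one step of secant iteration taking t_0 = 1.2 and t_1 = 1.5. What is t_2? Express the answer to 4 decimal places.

1.3164

h(1.2) = -0.872000, h(1.5) = 1.375000
t_2 = 1.500000 − 1.375000·(1.500000 − 1.200000) / (1.375000 − (-0.872000)) = 1.500000 − (0.412500)/(2.247000) = 1.316422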